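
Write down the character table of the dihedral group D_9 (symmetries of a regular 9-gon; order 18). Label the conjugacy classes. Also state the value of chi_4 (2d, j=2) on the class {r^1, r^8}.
Conjugacy classes: {e} of size 1, {r^1, r^8} of size 2, {r^2, r^7} of size 2, {r^3, r^6} of size 2, {r^4, r^5} of size 2, {s, sr, ..., sr^8} of size 9.
Character table:
  irrep \ class              {e} (size 1)  {r^1, r^8} (size 2)  {r^2, r^7} (size 2)  {r^3, r^6} (size 2)  {r^4, r^5} (size 2)  {s, sr, ..., sr^8} (size 9)
  chi_1 (triv)               1             1                    1                    1                    1                    1                          
  chi_2 (sign: r->1, s->-1)  1             1                    1                    1                    1                    -1                         
  chi_3 (2d, j=1)            2             2*cos(2*pi/9)        2*cos(4*pi/9)        -1                   -2*cos(pi/9)         0                          
  chi_4 (2d, j=2)            2             2*cos(4*pi/9)        -2*cos(pi/9)         -1                   2*cos(2*pi/9)        0                          
  chi_5 (2d, j=3)            2             -1                   -1                   2                    -1                   0                          
  chi_6 (2d, j=4)            2             -2*cos(pi/9)         2*cos(2*pi/9)        -1                   2*cos(4*pi/9)        0                          

Spot check: chi_4 (2d, j=2) on {r^1, r^8} = 2*cos(4*pi/9).

Details: D_9 has order 2*9 = 18 with 6 conjugacy classes, hence 6 irreducibles. Sum of squared dims 1 + 1 + 4 + 4 + 4 + 4 = 18 = |G|. Linear characters come from the abelianisation; the 2-dimensional irreps have character r^k -> 2*cos(2*pi*j*k/9), reflections -> 0.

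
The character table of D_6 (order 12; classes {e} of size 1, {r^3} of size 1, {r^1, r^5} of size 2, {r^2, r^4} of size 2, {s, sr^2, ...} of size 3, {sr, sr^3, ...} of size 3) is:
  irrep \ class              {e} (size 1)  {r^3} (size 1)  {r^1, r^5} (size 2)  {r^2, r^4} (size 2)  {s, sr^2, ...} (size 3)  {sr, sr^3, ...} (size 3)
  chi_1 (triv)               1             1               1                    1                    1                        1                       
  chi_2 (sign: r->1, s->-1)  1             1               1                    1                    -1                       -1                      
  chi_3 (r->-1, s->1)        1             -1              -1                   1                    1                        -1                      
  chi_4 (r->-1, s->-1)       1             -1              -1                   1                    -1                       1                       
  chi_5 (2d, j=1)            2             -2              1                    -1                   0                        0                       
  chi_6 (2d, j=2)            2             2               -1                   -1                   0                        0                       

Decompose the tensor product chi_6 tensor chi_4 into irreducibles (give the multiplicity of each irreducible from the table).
chi_6 tensor chi_4 = chi_5 (all other irreducibles have multiplicity 0).

Working: The character of a tensor product is the pointwise product (chi_6 * chi_4)(C) = chi_6(C) * chi_4(C):
  {e}: (2)*(1), {r^3}: (2)*(-1), {r^1, r^5}: (-1)*(-1), {r^2, r^4}: (-1)*(1), {s, sr^2, ...}: (0)*(-1), {sr, sr^3, ...}: (0)*(1)
so (chi_6 * chi_4) takes values
  {e} -> 2, {r^3} -> -2, {r^1, r^5} -> 1, {r^2, r^4} -> -1, {s, sr^2, ...} -> 0, {sr, sr^3, ...} -> 0.
Now take the inner product of this character with each irreducible chi from the table, <chi_6*chi_4, chi> = (1/12) sum_C |C| (chi_6*chi_4)(C) conj(chi(C)):
  <chi_6*chi_4, chi_1> = (1/12)[1*(2)*conj(1) + 1*(-2)*conj(1) + 2*(1)*conj(1) + 2*(-1)*conj(1) + 3*(0)*conj(1) + 3*(0)*conj(1)]
      = (1/12)[(2) + (-2) + (2) + (-2) + (0) + (0)] = 0/12 = 0
  <chi_6*chi_4, chi_2> = (1/12)[1*(2)*conj(1) + 1*(-2)*conj(1) + 2*(1)*conj(1) + 2*(-1)*conj(1) + 3*(0)*conj(-1) + 3*(0)*conj(-1)]
      = (1/12)[(2) + (-2) + (2) + (-2) + (0) + (0)] = 0/12 = 0
  <chi_6*chi_4, chi_3> = (1/12)[1*(2)*conj(1) + 1*(-2)*conj(-1) + 2*(1)*conj(-1) + 2*(-1)*conj(1) + 3*(0)*conj(1) + 3*(0)*conj(-1)]
      = (1/12)[(2) + (2) + (-2) + (-2) + (0) + (0)] = 0/12 = 0
  <chi_6*chi_4, chi_4> = (1/12)[1*(2)*conj(1) + 1*(-2)*conj(-1) + 2*(1)*conj(-1) + 2*(-1)*conj(1) + 3*(0)*conj(-1) + 3*(0)*conj(1)]
      = (1/12)[(2) + (2) + (-2) + (-2) + (0) + (0)] = 0/12 = 0
  <chi_6*chi_4, chi_5> = (1/12)[1*(2)*conj(2) + 1*(-2)*conj(-2) + 2*(1)*conj(1) + 2*(-1)*conj(-1) + 3*(0)*conj(0) + 3*(0)*conj(0)]
      = (1/12)[(4) + (4) + (2) + (2) + (0) + (0)] = 12/12 = 1
  <chi_6*chi_4, chi_6> = (1/12)[1*(2)*conj(2) + 1*(-2)*conj(2) + 2*(1)*conj(-1) + 2*(-1)*conj(-1) + 3*(0)*conj(0) + 3*(0)*conj(0)]
      = (1/12)[(4) + (-4) + (-2) + (2) + (0) + (0)] = 0/12 = 0
Hence the multiplicities are chi_5: 1. Dimension check: dim(chi_6)*dim(chi_4) = 2*1 = 2 and sum (mult * dim) = 1*2 = 2.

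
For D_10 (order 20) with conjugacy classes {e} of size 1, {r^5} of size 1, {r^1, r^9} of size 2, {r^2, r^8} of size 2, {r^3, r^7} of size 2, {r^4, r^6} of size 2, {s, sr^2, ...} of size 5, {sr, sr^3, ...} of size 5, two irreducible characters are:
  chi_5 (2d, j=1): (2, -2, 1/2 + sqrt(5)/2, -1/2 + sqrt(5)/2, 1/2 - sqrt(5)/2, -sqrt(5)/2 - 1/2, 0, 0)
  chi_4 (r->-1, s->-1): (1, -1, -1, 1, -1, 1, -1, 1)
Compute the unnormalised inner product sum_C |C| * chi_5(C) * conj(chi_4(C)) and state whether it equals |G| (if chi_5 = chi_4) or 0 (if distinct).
Sum = 0; so <chi_5, chi_4> = 0 (distinct irreducibles are orthogonal).

Reasoning: Compute term by term over conjugacy classes (|C| * chi_5(C) * conj(chi_4(C))):
  1*(2)*conj(1) + 1*(-2)*conj(-1) + 2*(1/2 + sqrt(5)/2)*conj(-1) + 2*(-1/2 + sqrt(5)/2)*conj(1) + 2*(1/2 - sqrt(5)/2)*conj(-1) + 2*(-sqrt(5)/2 - 1/2)*conj(1) + 5*(0)*conj(-1) + 5*(0)*conj(1)
  = (2) + (2) + (-sqrt(5) - 1) + (-1 + sqrt(5)) + (-1 + sqrt(5)) + (-sqrt(5) - 1) + (0) + (0)
  = 0.
Dividing by |G| = 20 gives 0/20 = 0, matching the row-orthogonality relation <chi_5, chi_4> = [chi_5 = chi_4].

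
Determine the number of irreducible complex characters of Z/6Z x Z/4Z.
24

Why: The number of irreducible complex representations of a finite group equals its number of conjugacy classes. Z/6Z x Z/4Z is abelian of order 24, so every element is its own conjugacy class: 24 classes, so Z/6Z x Z/4Z (order 24) has exactly 24 irreducible complex representations.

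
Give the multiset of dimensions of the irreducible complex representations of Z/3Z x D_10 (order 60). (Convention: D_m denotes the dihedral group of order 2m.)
Dimensions: 1, 1, 1, 1, 1, 1, 1, 1, 1, 1, 1, 1, 2, 2, 2, 2, 2, 2, 2, 2, 2, 2, 2, 2

Proof sketch: There are 24 irreducibles (= number of conjugacy classes). Their dimensions d_i satisfy sum d_i^2 = |G| = 60: 1 + 1 + 1 + 1 + 1 + 1 + 1 + 1 + 1 + 1 + 1 + 1 + 4 + 4 + 4 + 4 + 4 + 4 + 4 + 4 + 4 + 4 + 4 + 4 = 60. (For the product with Z/3Z: each of the 3 1-dim characters of Z/3Z tensors with each irrep of D_10, giving 3 copies of each D_10-dimension.)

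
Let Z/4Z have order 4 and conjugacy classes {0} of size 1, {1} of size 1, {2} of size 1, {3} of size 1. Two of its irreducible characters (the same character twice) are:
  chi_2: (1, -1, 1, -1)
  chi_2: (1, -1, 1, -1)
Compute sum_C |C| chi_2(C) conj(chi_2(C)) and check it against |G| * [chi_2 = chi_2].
Sum = 4 = |G| = 4; so <chi_2, chi_2> = 1 (norm-1 confirms irreducibility).

Reasoning: Compute term by term over conjugacy classes (|C| * chi_2(C) * conj(chi_2(C))):
  1*(1)*conj(1) + 1*(-1)*conj(-1) + 1*(1)*conj(1) + 1*(-1)*conj(-1)
  = (1) + (1) + (1) + (1)
  = 4.
(Exp terms are combined using exp(i*s)*conj(exp(i*t)) = exp(i*(s-t)), and sums of them are collapsed using the identity that for every m > 1 the m distinct m-th roots of unity sum to 0, e.g. 1 + exp(2*I*pi/3) + exp(-2*I*pi/3) = 0.)
Dividing by |G| = 4 gives 4/4 = 1, matching the row-orthogonality relation <chi_2, chi_2> = [chi_2 = chi_2].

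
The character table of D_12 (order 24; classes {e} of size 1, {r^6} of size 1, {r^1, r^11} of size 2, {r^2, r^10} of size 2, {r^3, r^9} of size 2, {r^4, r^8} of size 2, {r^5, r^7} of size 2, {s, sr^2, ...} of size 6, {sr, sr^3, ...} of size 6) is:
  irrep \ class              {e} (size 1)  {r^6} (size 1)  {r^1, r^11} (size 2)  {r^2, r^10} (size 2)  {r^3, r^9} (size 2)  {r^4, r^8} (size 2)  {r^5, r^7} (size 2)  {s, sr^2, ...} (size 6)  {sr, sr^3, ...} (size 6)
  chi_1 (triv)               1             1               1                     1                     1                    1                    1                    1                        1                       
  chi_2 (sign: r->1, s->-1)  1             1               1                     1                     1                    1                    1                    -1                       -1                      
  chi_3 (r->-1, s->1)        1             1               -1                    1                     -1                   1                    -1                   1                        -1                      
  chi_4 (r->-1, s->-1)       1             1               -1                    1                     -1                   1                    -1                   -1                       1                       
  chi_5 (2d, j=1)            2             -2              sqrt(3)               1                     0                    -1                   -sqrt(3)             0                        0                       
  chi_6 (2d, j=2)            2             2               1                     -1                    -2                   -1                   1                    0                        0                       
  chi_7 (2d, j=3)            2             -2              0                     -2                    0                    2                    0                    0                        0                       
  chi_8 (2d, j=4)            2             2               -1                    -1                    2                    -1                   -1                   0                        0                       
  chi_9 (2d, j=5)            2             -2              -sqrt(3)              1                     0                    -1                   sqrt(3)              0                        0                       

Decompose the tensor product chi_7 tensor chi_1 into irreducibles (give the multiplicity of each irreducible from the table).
chi_7 tensor chi_1 = chi_7 (all other irreducibles have multiplicity 0).

Proof sketch: The character of a tensor product is the pointwise product (chi_7 * chi_1)(C) = chi_7(C) * chi_1(C):
  {e}: (2)*(1), {r^6}: (-2)*(1), {r^1, r^11}: (0)*(1), {r^2, r^10}: (-2)*(1), {r^3, r^9}: (0)*(1), {r^4, r^8}: (2)*(1), {r^5, r^7}: (0)*(1), {s, sr^2, ...}: (0)*(1), {sr, sr^3, ...}: (0)*(1)
so (chi_7 * chi_1) takes values
  {e} -> 2, {r^6} -> -2, {r^1, r^11} -> 0, {r^2, r^10} -> -2, {r^3, r^9} -> 0, {r^4, r^8} -> 2, {r^5, r^7} -> 0, {s, sr^2, ...} -> 0, {sr, sr^3, ...} -> 0.
Now take the inner product of this character with each irreducible chi from the table, <chi_7*chi_1, chi> = (1/24) sum_C |C| (chi_7*chi_1)(C) conj(chi(C)):
  <chi_7*chi_1, chi_1> = (1/24)[1*(2)*conj(1) + 1*(-2)*conj(1) + 2*(0)*conj(1) + 2*(-2)*conj(1) + 2*(0)*conj(1) + 2*(2)*conj(1) + 2*(0)*conj(1) + 6*(0)*conj(1) + 6*(0)*conj(1)]
      = (1/24)[(2) + (-2) + (0) + (-4) + (0) + (4) + (0) + (0) + (0)] = 0/24 = 0
  <chi_7*chi_1, chi_2> = (1/24)[1*(2)*conj(1) + 1*(-2)*conj(1) + 2*(0)*conj(1) + 2*(-2)*conj(1) + 2*(0)*conj(1) + 2*(2)*conj(1) + 2*(0)*conj(1) + 6*(0)*conj(-1) + 6*(0)*conj(-1)]
      = (1/24)[(2) + (-2) + (0) + (-4) + (0) + (4) + (0) + (0) + (0)] = 0/24 = 0
  <chi_7*chi_1, chi_3> = (1/24)[1*(2)*conj(1) + 1*(-2)*conj(1) + 2*(0)*conj(-1) + 2*(-2)*conj(1) + 2*(0)*conj(-1) + 2*(2)*conj(1) + 2*(0)*conj(-1) + 6*(0)*conj(1) + 6*(0)*conj(-1)]
      = (1/24)[(2) + (-2) + (0) + (-4) + (0) + (4) + (0) + (0) + (0)] = 0/24 = 0
  <chi_7*chi_1, chi_4> = (1/24)[1*(2)*conj(1) + 1*(-2)*conj(1) + 2*(0)*conj(-1) + 2*(-2)*conj(1) + 2*(0)*conj(-1) + 2*(2)*conj(1) + 2*(0)*conj(-1) + 6*(0)*conj(-1) + 6*(0)*conj(1)]
      = (1/24)[(2) + (-2) + (0) + (-4) + (0) + (4) + (0) + (0) + (0)] = 0/24 = 0
  <chi_7*chi_1, chi_5> = (1/24)[1*(2)*conj(2) + 1*(-2)*conj(-2) + 2*(0)*conj(sqrt(3)) + 2*(-2)*conj(1) + 2*(0)*conj(0) + 2*(2)*conj(-1) + 2*(0)*conj(-sqrt(3)) + 6*(0)*conj(0) + 6*(0)*conj(0)]
      = (1/24)[(4) + (4) + (0) + (-4) + (0) + (-4) + (0) + (0) + (0)] = 0/24 = 0
  <chi_7*chi_1, chi_6> = (1/24)[1*(2)*conj(2) + 1*(-2)*conj(2) + 2*(0)*conj(1) + 2*(-2)*conj(-1) + 2*(0)*conj(-2) + 2*(2)*conj(-1) + 2*(0)*conj(1) + 6*(0)*conj(0) + 6*(0)*conj(0)]
      = (1/24)[(4) + (-4) + (0) + (4) + (0) + (-4) + (0) + (0) + (0)] = 0/24 = 0
  <chi_7*chi_1, chi_7> = (1/24)[1*(2)*conj(2) + 1*(-2)*conj(-2) + 2*(0)*conj(0) + 2*(-2)*conj(-2) + 2*(0)*conj(0) + 2*(2)*conj(2) + 2*(0)*conj(0) + 6*(0)*conj(0) + 6*(0)*conj(0)]
      = (1/24)[(4) + (4) + (0) + (8) + (0) + (8) + (0) + (0) + (0)] = 24/24 = 1
  <chi_7*chi_1, chi_8> = (1/24)[1*(2)*conj(2) + 1*(-2)*conj(2) + 2*(0)*conj(-1) + 2*(-2)*conj(-1) + 2*(0)*conj(2) + 2*(2)*conj(-1) + 2*(0)*conj(-1) + 6*(0)*conj(0) + 6*(0)*conj(0)]
      = (1/24)[(4) + (-4) + (0) + (4) + (0) + (-4) + (0) + (0) + (0)] = 0/24 = 0
  <chi_7*chi_1, chi_9> = (1/24)[1*(2)*conj(2) + 1*(-2)*conj(-2) + 2*(0)*conj(-sqrt(3)) + 2*(-2)*conj(1) + 2*(0)*conj(0) + 2*(2)*conj(-1) + 2*(0)*conj(sqrt(3)) + 6*(0)*conj(0) + 6*(0)*conj(0)]
      = (1/24)[(4) + (4) + (0) + (-4) + (0) + (-4) + (0) + (0) + (0)] = 0/24 = 0
Hence the multiplicities are chi_7: 1. Dimension check: dim(chi_7)*dim(chi_1) = 2*1 = 2 and sum (mult * dim) = 1*2 = 2.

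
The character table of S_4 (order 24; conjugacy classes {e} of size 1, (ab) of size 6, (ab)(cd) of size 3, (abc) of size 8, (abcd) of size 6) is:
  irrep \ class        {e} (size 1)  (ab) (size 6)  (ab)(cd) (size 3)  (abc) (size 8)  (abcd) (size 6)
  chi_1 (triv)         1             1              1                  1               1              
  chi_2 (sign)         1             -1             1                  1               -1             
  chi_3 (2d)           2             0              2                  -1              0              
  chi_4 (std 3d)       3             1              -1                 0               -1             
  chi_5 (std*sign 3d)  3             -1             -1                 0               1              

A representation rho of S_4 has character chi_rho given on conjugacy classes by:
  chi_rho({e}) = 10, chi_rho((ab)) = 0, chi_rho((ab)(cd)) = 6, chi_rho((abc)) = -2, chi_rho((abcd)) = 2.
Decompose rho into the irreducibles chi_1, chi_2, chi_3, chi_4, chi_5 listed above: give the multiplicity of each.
Multiplicities: chi_1: 1, chi_2: 0, chi_3: 3, chi_4: 0, chi_5: 1.

Explanation: Use <chi_rho, chi> = (1/|G|) sum_C |C| * chi_rho(C) * conj(chi(C)) with |G| = 24 for each irreducible chi in the table:
  <chi_rho, chi_1> = (1/24)[1*(10)*conj(1) + 6*(0)*conj(1) + 3*(6)*conj(1) + 8*(-2)*conj(1) + 6*(2)*conj(1)]
      = (1/24)[(10) + (0) + (18) + (-16) + (12)] = 24/24 = 1
  <chi_rho, chi_2> = (1/24)[1*(10)*conj(1) + 6*(0)*conj(-1) + 3*(6)*conj(1) + 8*(-2)*conj(1) + 6*(2)*conj(-1)]
      = (1/24)[(10) + (0) + (18) + (-16) + (-12)] = 0/24 = 0
  <chi_rho, chi_3> = (1/24)[1*(10)*conj(2) + 6*(0)*conj(0) + 3*(6)*conj(2) + 8*(-2)*conj(-1) + 6*(2)*conj(0)]
      = (1/24)[(20) + (0) + (36) + (16) + (0)] = 72/24 = 3
  <chi_rho, chi_4> = (1/24)[1*(10)*conj(3) + 6*(0)*conj(1) + 3*(6)*conj(-1) + 8*(-2)*conj(0) + 6*(2)*conj(-1)]
      = (1/24)[(30) + (0) + (-18) + (0) + (-12)] = 0/24 = 0
  <chi_rho, chi_5> = (1/24)[1*(10)*conj(3) + 6*(0)*conj(-1) + 3*(6)*conj(-1) + 8*(-2)*conj(0) + 6*(2)*conj(1)]
      = (1/24)[(30) + (0) + (-18) + (0) + (12)] = 24/24 = 1
Dimension check: dim(rho) = sum (mult * dim) = 1*1 + 0*1 + 3*2 + 0*3 + 1*3 = 10 = chi_rho(e) = 10.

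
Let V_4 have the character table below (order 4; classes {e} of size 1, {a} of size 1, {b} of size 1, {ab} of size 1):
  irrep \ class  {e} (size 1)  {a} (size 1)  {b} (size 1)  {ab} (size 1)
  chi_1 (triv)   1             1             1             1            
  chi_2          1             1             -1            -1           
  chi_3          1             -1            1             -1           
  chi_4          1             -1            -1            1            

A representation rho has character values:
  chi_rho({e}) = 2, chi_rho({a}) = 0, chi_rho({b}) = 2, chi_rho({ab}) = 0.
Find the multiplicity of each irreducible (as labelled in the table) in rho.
Multiplicities: chi_1: 1, chi_2: 0, chi_3: 1, chi_4: 0.

Argument: Use <chi_rho, chi> = (1/|G|) sum_C |C| * chi_rho(C) * conj(chi(C)) with |G| = 4 for each irreducible chi in the table:
  <chi_rho, chi_1> = (1/4)[1*(2)*conj(1) + 1*(0)*conj(1) + 1*(2)*conj(1) + 1*(0)*conj(1)]
      = (1/4)[(2) + (0) + (2) + (0)] = 4/4 = 1
  <chi_rho, chi_2> = (1/4)[1*(2)*conj(1) + 1*(0)*conj(1) + 1*(2)*conj(-1) + 1*(0)*conj(-1)]
      = (1/4)[(2) + (0) + (-2) + (0)] = 0/4 = 0
  <chi_rho, chi_3> = (1/4)[1*(2)*conj(1) + 1*(0)*conj(-1) + 1*(2)*conj(1) + 1*(0)*conj(-1)]
      = (1/4)[(2) + (0) + (2) + (0)] = 4/4 = 1
  <chi_rho, chi_4> = (1/4)[1*(2)*conj(1) + 1*(0)*conj(-1) + 1*(2)*conj(-1) + 1*(0)*conj(1)]
      = (1/4)[(2) + (0) + (-2) + (0)] = 0/4 = 0
Dimension check: dim(rho) = sum (mult * dim) = 1*1 + 0*1 + 1*1 + 0*1 = 2 = chi_rho(e) = 2.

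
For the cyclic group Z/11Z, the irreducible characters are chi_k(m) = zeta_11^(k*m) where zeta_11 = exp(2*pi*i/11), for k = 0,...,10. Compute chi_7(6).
chi_7(6) = zeta_11^42 = exp(-4*I*pi/11)

Reasoning: chi_7(6) = zeta_11^(7*6) = zeta_11^42. Since zeta_11^11 = 1, this equals zeta_11^9 = exp(2*pi*i*9/11) = exp(-4*I*pi/11).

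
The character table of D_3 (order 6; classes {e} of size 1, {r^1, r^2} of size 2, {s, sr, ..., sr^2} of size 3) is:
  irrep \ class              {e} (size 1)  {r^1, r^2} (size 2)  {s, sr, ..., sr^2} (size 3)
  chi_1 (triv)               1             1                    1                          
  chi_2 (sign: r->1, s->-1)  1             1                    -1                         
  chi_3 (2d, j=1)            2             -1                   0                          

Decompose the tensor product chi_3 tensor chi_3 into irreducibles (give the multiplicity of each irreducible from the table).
chi_3 tensor chi_3 = chi_1 + chi_2 + chi_3 (all other irreducibles have multiplicity 0).

The character of a tensor product is the pointwise product (chi_3 * chi_3)(C) = chi_3(C) * chi_3(C):
  {e}: (2)*(2), {r^1, r^2}: (-1)*(-1), {s, sr, ..., sr^2}: (0)*(0)
so (chi_3 * chi_3) takes values
  {e} -> 4, {r^1, r^2} -> 1, {s, sr, ..., sr^2} -> 0.
Now take the inner product of this character with each irreducible chi from the table, <chi_3*chi_3, chi> = (1/6) sum_C |C| (chi_3*chi_3)(C) conj(chi(C)):
  <chi_3*chi_3, chi_1> = (1/6)[1*(4)*conj(1) + 2*(1)*conj(1) + 3*(0)*conj(1)]
      = (1/6)[(4) + (2) + (0)] = 6/6 = 1
  <chi_3*chi_3, chi_2> = (1/6)[1*(4)*conj(1) + 2*(1)*conj(1) + 3*(0)*conj(-1)]
      = (1/6)[(4) + (2) + (0)] = 6/6 = 1
  <chi_3*chi_3, chi_3> = (1/6)[1*(4)*conj(2) + 2*(1)*conj(-1) + 3*(0)*conj(0)]
      = (1/6)[(8) + (-2) + (0)] = 6/6 = 1
Hence the multiplicities are chi_1: 1, chi_2: 1, chi_3: 1. Dimension check: dim(chi_3)*dim(chi_3) = 2*2 = 4 and sum (mult * dim) = 1*1 + 1*1 + 1*2 = 4.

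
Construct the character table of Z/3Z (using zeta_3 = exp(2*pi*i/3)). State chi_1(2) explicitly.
Character table of Z/3Z (irreps indexed chi_0,...,chi_2 with chi_k(m) = zeta_3^(k*m), zeta_3 = exp(2*pi*i/3)):
  irrep \ class  {0} (size 1)  {1} (size 1)    {2} (size 1)  
  chi_0          1             1               1             
  chi_1          1             exp(2*I*pi/3)   exp(-2*I*pi/3)
  chi_2          1             exp(-2*I*pi/3)  exp(2*I*pi/3) 

Spot check: chi_1(2) = zeta_3^(1*2) = zeta_3^2 = exp(-2*I*pi/3).

Proof sketch: Z/3Z is abelian, so all 3 irreducible complex representations are 1-dimensional. They are given by chi_k(m) = zeta_3^(k*m) for k = 0,...,2. Row orthogonality: sum_m chi_k(m) conj(chi_l(m)) = 3 * [k = l].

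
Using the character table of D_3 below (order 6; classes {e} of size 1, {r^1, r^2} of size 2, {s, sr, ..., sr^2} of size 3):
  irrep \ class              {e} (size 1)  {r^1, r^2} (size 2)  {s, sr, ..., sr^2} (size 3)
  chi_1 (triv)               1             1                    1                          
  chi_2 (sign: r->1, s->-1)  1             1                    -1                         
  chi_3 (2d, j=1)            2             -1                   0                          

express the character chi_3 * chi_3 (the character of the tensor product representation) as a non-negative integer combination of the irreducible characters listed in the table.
chi_3 tensor chi_3 = chi_1 + chi_2 + chi_3 (all other irreducibles have multiplicity 0).

Working: The character of a tensor product is the pointwise product (chi_3 * chi_3)(C) = chi_3(C) * chi_3(C):
  {e}: (2)*(2), {r^1, r^2}: (-1)*(-1), {s, sr, ..., sr^2}: (0)*(0)
so (chi_3 * chi_3) takes values
  {e} -> 4, {r^1, r^2} -> 1, {s, sr, ..., sr^2} -> 0.
Now take the inner product of this character with each irreducible chi from the table, <chi_3*chi_3, chi> = (1/6) sum_C |C| (chi_3*chi_3)(C) conj(chi(C)):
  <chi_3*chi_3, chi_1> = (1/6)[1*(4)*conj(1) + 2*(1)*conj(1) + 3*(0)*conj(1)]
      = (1/6)[(4) + (2) + (0)] = 6/6 = 1
  <chi_3*chi_3, chi_2> = (1/6)[1*(4)*conj(1) + 2*(1)*conj(1) + 3*(0)*conj(-1)]
      = (1/6)[(4) + (2) + (0)] = 6/6 = 1
  <chi_3*chi_3, chi_3> = (1/6)[1*(4)*conj(2) + 2*(1)*conj(-1) + 3*(0)*conj(0)]
      = (1/6)[(8) + (-2) + (0)] = 6/6 = 1
Hence the multiplicities are chi_1: 1, chi_2: 1, chi_3: 1. Dimension check: dim(chi_3)*dim(chi_3) = 2*2 = 4 and sum (mult * dim) = 1*1 + 1*1 + 1*2 = 4.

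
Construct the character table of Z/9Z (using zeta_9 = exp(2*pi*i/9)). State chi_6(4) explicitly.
Character table of Z/9Z (irreps indexed chi_0,...,chi_8 with chi_k(m) = zeta_9^(k*m), zeta_9 = exp(2*pi*i/9)):
  irrep \ class  {0} (size 1)  {1} (size 1)    {2} (size 1)    {3} (size 1)    {4} (size 1)    {5} (size 1)    {6} (size 1)    {7} (size 1)    {8} (size 1)  
  chi_0          1             1               1               1               1               1               1               1               1             
  chi_1          1             exp(2*I*pi/9)   exp(4*I*pi/9)   exp(2*I*pi/3)   exp(8*I*pi/9)   exp(-8*I*pi/9)  exp(-2*I*pi/3)  exp(-4*I*pi/9)  exp(-2*I*pi/9)
  chi_2          1             exp(4*I*pi/9)   exp(8*I*pi/9)   exp(-2*I*pi/3)  exp(-2*I*pi/9)  exp(2*I*pi/9)   exp(2*I*pi/3)   exp(-8*I*pi/9)  exp(-4*I*pi/9)
  chi_3          1             exp(2*I*pi/3)   exp(-2*I*pi/3)  1               exp(2*I*pi/3)   exp(-2*I*pi/3)  1               exp(2*I*pi/3)   exp(-2*I*pi/3)
  chi_4          1             exp(8*I*pi/9)   exp(-2*I*pi/9)  exp(2*I*pi/3)   exp(-4*I*pi/9)  exp(4*I*pi/9)   exp(-2*I*pi/3)  exp(2*I*pi/9)   exp(-8*I*pi/9)
  chi_5          1             exp(-8*I*pi/9)  exp(2*I*pi/9)   exp(-2*I*pi/3)  exp(4*I*pi/9)   exp(-4*I*pi/9)  exp(2*I*pi/3)   exp(-2*I*pi/9)  exp(8*I*pi/9) 
  chi_6          1             exp(-2*I*pi/3)  exp(2*I*pi/3)   1               exp(-2*I*pi/3)  exp(2*I*pi/3)   1               exp(-2*I*pi/3)  exp(2*I*pi/3) 
  chi_7          1             exp(-4*I*pi/9)  exp(-8*I*pi/9)  exp(2*I*pi/3)   exp(2*I*pi/9)   exp(-2*I*pi/9)  exp(-2*I*pi/3)  exp(8*I*pi/9)   exp(4*I*pi/9) 
  chi_8          1             exp(-2*I*pi/9)  exp(-4*I*pi/9)  exp(-2*I*pi/3)  exp(-8*I*pi/9)  exp(8*I*pi/9)   exp(2*I*pi/3)   exp(4*I*pi/9)   exp(2*I*pi/9) 

Spot check: chi_6(4) = zeta_9^(6*4) = zeta_9^24 = exp(-2*I*pi/3).

Why: Z/9Z is abelian, so all 9 irreducible complex representations are 1-dimensional. They are given by chi_k(m) = zeta_9^(k*m) for k = 0,...,8. Row orthogonality: sum_m chi_k(m) conj(chi_l(m)) = 9 * [k = l].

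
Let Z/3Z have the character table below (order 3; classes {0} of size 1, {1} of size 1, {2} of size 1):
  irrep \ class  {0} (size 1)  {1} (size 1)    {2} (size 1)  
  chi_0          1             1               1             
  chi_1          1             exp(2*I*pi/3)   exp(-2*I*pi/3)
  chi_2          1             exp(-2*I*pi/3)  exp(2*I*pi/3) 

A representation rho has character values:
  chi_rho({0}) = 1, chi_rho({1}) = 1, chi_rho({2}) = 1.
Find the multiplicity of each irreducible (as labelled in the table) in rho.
Multiplicities: chi_0: 1, chi_1: 0, chi_2: 0.

Proof sketch: Use <chi_rho, chi> = (1/|G|) sum_C |C| * chi_rho(C) * conj(chi(C)) with |G| = 3 for each irreducible chi in the table:
  <chi_rho, chi_0> = (1/3)[1*(1)*conj(1) + 1*(1)*conj(1) + 1*(1)*conj(1)]
      = (1/3)[(1) + (1) + (1)] = 3/3 = 1
  <chi_rho, chi_1> = (1/3)[1*(1)*conj(1) + 1*(1)*conj(exp(2*I*pi/3)) + 1*(1)*conj(exp(-2*I*pi/3))]
      = (1/3)[(1) + (exp(-2*I*pi/3)) + (exp(2*I*pi/3))] = 0/3 = 0
  <chi_rho, chi_2> = (1/3)[1*(1)*conj(1) + 1*(1)*conj(exp(-2*I*pi/3)) + 1*(1)*conj(exp(2*I*pi/3))]
      = (1/3)[(1) + (exp(2*I*pi/3)) + (exp(-2*I*pi/3))] = 0/3 = 0
(Exp terms are combined using exp(i*s)*conj(exp(i*t)) = exp(i*(s-t)), and sums of them are collapsed using the identity that for every m > 1 the m distinct m-th roots of unity sum to 0, e.g. 1 + exp(2*I*pi/3) + exp(-2*I*pi/3) = 0.)
Dimension check: dim(rho) = sum (mult * dim) = 1*1 + 0*1 + 0*1 = 1 = chi_rho(e) = 1.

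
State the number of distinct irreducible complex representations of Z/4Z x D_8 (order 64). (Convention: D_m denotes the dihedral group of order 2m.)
28

Justification: The number of irreducible complex representations of a finite group equals its number of conjugacy classes. For a direct product, #classes(G x H) = #classes(G) * #classes(H). Z/4Z has 4 classes (abelian), D_8 has 7 classes, so 4 * 7 = 28, so Z/4Z x D_8 (order 64) has exactly 28 irreducible complex representations.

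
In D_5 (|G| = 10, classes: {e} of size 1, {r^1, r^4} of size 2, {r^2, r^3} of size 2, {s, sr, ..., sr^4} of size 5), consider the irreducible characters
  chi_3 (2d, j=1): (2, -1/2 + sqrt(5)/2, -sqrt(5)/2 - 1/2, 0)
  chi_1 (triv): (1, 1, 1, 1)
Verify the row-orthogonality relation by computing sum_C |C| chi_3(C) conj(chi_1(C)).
Sum = 0; so <chi_3, chi_1> = 0 (distinct irreducibles are orthogonal).

Proof sketch: Compute term by term over conjugacy classes (|C| * chi_3(C) * conj(chi_1(C))):
  1*(2)*conj(1) + 2*(-1/2 + sqrt(5)/2)*conj(1) + 2*(-sqrt(5)/2 - 1/2)*conj(1) + 5*(0)*conj(1)
  = (2) + (-1 + sqrt(5)) + (-sqrt(5) - 1) + (0)
  = 0.
Dividing by |G| = 10 gives 0/10 = 0, matching the row-orthogonality relation <chi_3, chi_1> = [chi_3 = chi_1].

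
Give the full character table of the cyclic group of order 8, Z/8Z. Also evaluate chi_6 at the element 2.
Character table of Z/8Z (irreps indexed chi_0,...,chi_7 with chi_k(m) = zeta_8^(k*m), zeta_8 = exp(2*pi*i/8)):
  irrep \ class  {0} (size 1)  {1} (size 1)    {2} (size 1)  {3} (size 1)    {4} (size 1)  {5} (size 1)    {6} (size 1)  {7} (size 1)  
  chi_0          1             1               1             1               1             1               1             1             
  chi_1          1             exp(I*pi/4)     I             exp(3*I*pi/4)   -1            exp(-3*I*pi/4)  -I            exp(-I*pi/4)  
  chi_2          1             I               -1            -I              1             I               -1            -I            
  chi_3          1             exp(3*I*pi/4)   -I            exp(I*pi/4)     -1            exp(-I*pi/4)    I             exp(-3*I*pi/4)
  chi_4          1             -1              1             -1              1             -1              1             -1            
  chi_5          1             exp(-3*I*pi/4)  I             exp(-I*pi/4)    -1            exp(I*pi/4)     -I            exp(3*I*pi/4) 
  chi_6          1             -I              -1            I               1             -I              -1            I             
  chi_7          1             exp(-I*pi/4)    -I            exp(-3*I*pi/4)  -1            exp(3*I*pi/4)   I             exp(I*pi/4)   

Spot check: chi_6(2) = zeta_8^(6*2) = zeta_8^12 = -1.

Details: Z/8Z is abelian, so all 8 irreducible complex representations are 1-dimensional. They are given by chi_k(m) = zeta_8^(k*m) for k = 0,...,7. Row orthogonality: sum_m chi_k(m) conj(chi_l(m)) = 8 * [k = l].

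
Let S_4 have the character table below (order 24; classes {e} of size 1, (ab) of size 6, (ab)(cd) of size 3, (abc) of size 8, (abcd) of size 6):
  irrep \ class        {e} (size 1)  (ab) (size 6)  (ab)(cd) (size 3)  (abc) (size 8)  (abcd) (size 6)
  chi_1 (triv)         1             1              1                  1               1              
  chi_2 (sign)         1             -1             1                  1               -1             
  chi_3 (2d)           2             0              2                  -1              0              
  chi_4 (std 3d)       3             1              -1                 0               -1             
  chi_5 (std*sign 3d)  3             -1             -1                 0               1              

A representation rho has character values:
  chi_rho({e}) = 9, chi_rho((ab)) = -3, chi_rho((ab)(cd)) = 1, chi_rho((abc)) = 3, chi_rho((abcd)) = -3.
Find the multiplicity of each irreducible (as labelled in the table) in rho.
Multiplicities: chi_1: 0, chi_2: 3, chi_3: 0, chi_4: 1, chi_5: 1.

Working: Use <chi_rho, chi> = (1/|G|) sum_C |C| * chi_rho(C) * conj(chi(C)) with |G| = 24 for each irreducible chi in the table:
  <chi_rho, chi_1> = (1/24)[1*(9)*conj(1) + 6*(-3)*conj(1) + 3*(1)*conj(1) + 8*(3)*conj(1) + 6*(-3)*conj(1)]
      = (1/24)[(9) + (-18) + (3) + (24) + (-18)] = 0/24 = 0
  <chi_rho, chi_2> = (1/24)[1*(9)*conj(1) + 6*(-3)*conj(-1) + 3*(1)*conj(1) + 8*(3)*conj(1) + 6*(-3)*conj(-1)]
      = (1/24)[(9) + (18) + (3) + (24) + (18)] = 72/24 = 3
  <chi_rho, chi_3> = (1/24)[1*(9)*conj(2) + 6*(-3)*conj(0) + 3*(1)*conj(2) + 8*(3)*conj(-1) + 6*(-3)*conj(0)]
      = (1/24)[(18) + (0) + (6) + (-24) + (0)] = 0/24 = 0
  <chi_rho, chi_4> = (1/24)[1*(9)*conj(3) + 6*(-3)*conj(1) + 3*(1)*conj(-1) + 8*(3)*conj(0) + 6*(-3)*conj(-1)]
      = (1/24)[(27) + (-18) + (-3) + (0) + (18)] = 24/24 = 1
  <chi_rho, chi_5> = (1/24)[1*(9)*conj(3) + 6*(-3)*conj(-1) + 3*(1)*conj(-1) + 8*(3)*conj(0) + 6*(-3)*conj(1)]
      = (1/24)[(27) + (18) + (-3) + (0) + (-18)] = 24/24 = 1
Dimension check: dim(rho) = sum (mult * dim) = 0*1 + 3*1 + 0*2 + 1*3 + 1*3 = 9 = chi_rho(e) = 9.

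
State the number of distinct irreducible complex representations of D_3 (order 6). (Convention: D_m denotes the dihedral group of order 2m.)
3

Working: The number of irreducible complex representations of a finite group equals its number of conjugacy classes. D_3 has 3 conjugacy classes ((n+3)/2 for n odd), so D_3 (order 6) has exactly 3 irreducible complex representations.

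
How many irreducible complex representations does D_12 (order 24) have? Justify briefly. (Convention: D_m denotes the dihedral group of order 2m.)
9

Argument: The number of irreducible complex representations of a finite group equals its number of conjugacy classes. D_12 has 9 conjugacy classes (n/2 + 3 for n even), so D_12 (order 24) has exactly 9 irreducible complex representations.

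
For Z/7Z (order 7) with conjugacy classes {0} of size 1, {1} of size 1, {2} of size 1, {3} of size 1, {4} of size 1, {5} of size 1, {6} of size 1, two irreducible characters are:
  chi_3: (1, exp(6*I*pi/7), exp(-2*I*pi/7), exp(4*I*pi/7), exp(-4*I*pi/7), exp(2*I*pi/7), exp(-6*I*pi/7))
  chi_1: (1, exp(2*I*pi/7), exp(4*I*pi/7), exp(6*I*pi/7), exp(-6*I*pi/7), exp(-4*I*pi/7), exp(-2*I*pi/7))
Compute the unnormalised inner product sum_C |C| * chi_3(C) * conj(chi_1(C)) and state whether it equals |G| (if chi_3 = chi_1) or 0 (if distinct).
Sum = 0; so <chi_3, chi_1> = 0 (distinct irreducibles are orthogonal).

Details: Compute term by term over conjugacy classes (|C| * chi_3(C) * conj(chi_1(C))):
  1*(1)*conj(1) + 1*(exp(6*I*pi/7))*conj(exp(2*I*pi/7)) + 1*(exp(-2*I*pi/7))*conj(exp(4*I*pi/7)) + 1*(exp(4*I*pi/7))*conj(exp(6*I*pi/7)) + 1*(exp(-4*I*pi/7))*conj(exp(-6*I*pi/7)) + 1*(exp(2*I*pi/7))*conj(exp(-4*I*pi/7)) + 1*(exp(-6*I*pi/7))*conj(exp(-2*I*pi/7))
  = (1) + (exp(4*I*pi/7)) + (exp(-6*I*pi/7)) + (exp(-2*I*pi/7)) + (exp(2*I*pi/7)) + (exp(6*I*pi/7)) + (exp(-4*I*pi/7))
  = 0.
(Exp terms are combined using exp(i*s)*conj(exp(i*t)) = exp(i*(s-t)), and sums of them are collapsed using the identity that for every m > 1 the m distinct m-th roots of unity sum to 0, e.g. 1 + exp(2*I*pi/3) + exp(-2*I*pi/3) = 0.)
Dividing by |G| = 7 gives 0/7 = 0, matching the row-orthogonality relation <chi_3, chi_1> = [chi_3 = chi_1].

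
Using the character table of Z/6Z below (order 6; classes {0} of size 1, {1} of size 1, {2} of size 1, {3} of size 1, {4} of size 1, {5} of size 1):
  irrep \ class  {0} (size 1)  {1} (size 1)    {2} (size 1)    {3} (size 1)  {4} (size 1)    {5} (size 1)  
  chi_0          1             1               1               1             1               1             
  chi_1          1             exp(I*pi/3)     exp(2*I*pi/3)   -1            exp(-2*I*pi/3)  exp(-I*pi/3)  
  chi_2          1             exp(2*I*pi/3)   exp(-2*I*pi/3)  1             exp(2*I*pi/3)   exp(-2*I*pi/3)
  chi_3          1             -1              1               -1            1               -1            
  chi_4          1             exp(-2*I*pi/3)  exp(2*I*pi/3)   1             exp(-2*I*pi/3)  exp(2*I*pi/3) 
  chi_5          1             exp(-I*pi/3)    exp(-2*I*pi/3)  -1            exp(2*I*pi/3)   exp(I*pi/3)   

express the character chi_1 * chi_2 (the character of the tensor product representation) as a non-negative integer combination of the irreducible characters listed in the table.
chi_1 tensor chi_2 = chi_3 (all other irreducibles have multiplicity 0).

Reasoning: The character of a tensor product is the pointwise product (chi_1 * chi_2)(C) = chi_1(C) * chi_2(C):
  {0}: (1)*(1), {1}: (exp(I*pi/3))*(exp(2*I*pi/3)), {2}: (exp(2*I*pi/3))*(exp(-2*I*pi/3)), {3}: (-1)*(1), {4}: (exp(-2*I*pi/3))*(exp(2*I*pi/3)), {5}: (exp(-I*pi/3))*(exp(-2*I*pi/3))
so (chi_1 * chi_2) takes values
  {0} -> 1, {1} -> -1, {2} -> 1, {3} -> -1, {4} -> 1, {5} -> -1.
Now take the inner product of this character with each irreducible chi from the table, <chi_1*chi_2, chi> = (1/6) sum_C |C| (chi_1*chi_2)(C) conj(chi(C)):
  <chi_1*chi_2, chi_0> = (1/6)[1*(1)*conj(1) + 1*(-1)*conj(1) + 1*(1)*conj(1) + 1*(-1)*conj(1) + 1*(1)*conj(1) + 1*(-1)*conj(1)]
      = (1/6)[(1) + (-1) + (1) + (-1) + (1) + (-1)] = 0/6 = 0
  <chi_1*chi_2, chi_1> = (1/6)[1*(1)*conj(1) + 1*(-1)*conj(exp(I*pi/3)) + 1*(1)*conj(exp(2*I*pi/3)) + 1*(-1)*conj(-1) + 1*(1)*conj(exp(-2*I*pi/3)) + 1*(-1)*conj(exp(-I*pi/3))]
      = (1/6)[(1) + (-exp(-I*pi/3)) + (exp(-2*I*pi/3)) + (1) + (exp(2*I*pi/3)) + (-exp(I*pi/3))] = 0/6 = 0
  <chi_1*chi_2, chi_2> = (1/6)[1*(1)*conj(1) + 1*(-1)*conj(exp(2*I*pi/3)) + 1*(1)*conj(exp(-2*I*pi/3)) + 1*(-1)*conj(1) + 1*(1)*conj(exp(2*I*pi/3)) + 1*(-1)*conj(exp(-2*I*pi/3))]
      = (1/6)[(1) + (-exp(-2*I*pi/3)) + (exp(2*I*pi/3)) + (-1) + (exp(-2*I*pi/3)) + (-exp(2*I*pi/3))] = 0/6 = 0
  <chi_1*chi_2, chi_3> = (1/6)[1*(1)*conj(1) + 1*(-1)*conj(-1) + 1*(1)*conj(1) + 1*(-1)*conj(-1) + 1*(1)*conj(1) + 1*(-1)*conj(-1)]
      = (1/6)[(1) + (1) + (1) + (1) + (1) + (1)] = 6/6 = 1
  <chi_1*chi_2, chi_4> = (1/6)[1*(1)*conj(1) + 1*(-1)*conj(exp(-2*I*pi/3)) + 1*(1)*conj(exp(2*I*pi/3)) + 1*(-1)*conj(1) + 1*(1)*conj(exp(-2*I*pi/3)) + 1*(-1)*conj(exp(2*I*pi/3))]
      = (1/6)[(1) + (-exp(2*I*pi/3)) + (exp(-2*I*pi/3)) + (-1) + (exp(2*I*pi/3)) + (-exp(-2*I*pi/3))] = 0/6 = 0
  <chi_1*chi_2, chi_5> = (1/6)[1*(1)*conj(1) + 1*(-1)*conj(exp(-I*pi/3)) + 1*(1)*conj(exp(-2*I*pi/3)) + 1*(-1)*conj(-1) + 1*(1)*conj(exp(2*I*pi/3)) + 1*(-1)*conj(exp(I*pi/3))]
      = (1/6)[(1) + (-exp(I*pi/3)) + (exp(2*I*pi/3)) + (1) + (exp(-2*I*pi/3)) + (-exp(-I*pi/3))] = 0/6 = 0
(Exp terms are combined using exp(i*s)*conj(exp(i*t)) = exp(i*(s-t)), and sums of them are collapsed using the identity that for every m > 1 the m distinct m-th roots of unity sum to 0, e.g. 1 + exp(2*I*pi/3) + exp(-2*I*pi/3) = 0.)
Hence the multiplicities are chi_3: 1. Dimension check: dim(chi_1)*dim(chi_2) = 1*1 = 1 and sum (mult * dim) = 1*1 = 1.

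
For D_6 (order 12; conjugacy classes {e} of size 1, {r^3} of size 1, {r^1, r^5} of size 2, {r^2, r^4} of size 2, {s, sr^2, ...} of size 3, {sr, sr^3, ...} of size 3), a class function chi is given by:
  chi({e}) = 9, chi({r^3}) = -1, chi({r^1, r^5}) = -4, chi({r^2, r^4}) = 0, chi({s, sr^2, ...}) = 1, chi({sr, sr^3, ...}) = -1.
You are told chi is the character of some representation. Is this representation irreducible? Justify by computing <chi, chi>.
Not irreducible (reducible): <chi, chi> = 10 > 1.

Reasoning: <chi, chi> = (1/|G|) sum_C |C| * |chi(C)|^2 = (1/12)[1*|9|^2 + 1*|-1|^2 + 2*|-4|^2 + 2*|0|^2 + 3*|1|^2 + 3*|-1|^2]
  = (1/12)[(81) + (1) + (32) + (0) + (3) + (3)] = 120/12 = 10.
A character is irreducible iff <chi, chi> = 1, so this representation is reducible.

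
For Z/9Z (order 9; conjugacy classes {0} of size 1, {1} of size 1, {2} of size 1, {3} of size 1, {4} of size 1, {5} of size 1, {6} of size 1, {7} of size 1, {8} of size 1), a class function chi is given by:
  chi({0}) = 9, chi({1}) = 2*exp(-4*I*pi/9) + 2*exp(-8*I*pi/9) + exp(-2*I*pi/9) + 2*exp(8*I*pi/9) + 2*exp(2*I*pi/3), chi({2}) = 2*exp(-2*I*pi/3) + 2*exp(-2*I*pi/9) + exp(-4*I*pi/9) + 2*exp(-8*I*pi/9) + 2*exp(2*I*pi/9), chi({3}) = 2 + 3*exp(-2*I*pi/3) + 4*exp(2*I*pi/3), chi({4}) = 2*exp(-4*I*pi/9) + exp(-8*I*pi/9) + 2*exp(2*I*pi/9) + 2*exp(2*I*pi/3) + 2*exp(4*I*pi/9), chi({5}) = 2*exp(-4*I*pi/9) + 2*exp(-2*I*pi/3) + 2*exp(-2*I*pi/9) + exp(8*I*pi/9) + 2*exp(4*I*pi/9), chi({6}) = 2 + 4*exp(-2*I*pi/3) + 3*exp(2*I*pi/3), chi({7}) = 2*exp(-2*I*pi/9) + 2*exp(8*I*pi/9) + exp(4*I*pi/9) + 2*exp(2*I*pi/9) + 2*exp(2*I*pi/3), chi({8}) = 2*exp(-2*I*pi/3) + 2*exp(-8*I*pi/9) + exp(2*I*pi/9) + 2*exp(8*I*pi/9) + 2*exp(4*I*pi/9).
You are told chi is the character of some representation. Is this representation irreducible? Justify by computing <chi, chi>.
Not irreducible (reducible): <chi, chi> = 17 > 1.

Justification: <chi, chi> = (1/|G|) sum_C |C| * |chi(C)|^2 = (1/9)[1*|9|^2 + 1*|2*exp(-4*I*pi/9) + 2*exp(-8*I*pi/9) + exp(-2*I*pi/9) + 2*exp(8*I*pi/9) + 2*exp(2*I*pi/3)|^2 + 1*|2*exp(-2*I*pi/3) + 2*exp(-2*I*pi/9) + exp(-4*I*pi/9) + 2*exp(-8*I*pi/9) + 2*exp(2*I*pi/9)|^2 + 1*|2 + 3*exp(-2*I*pi/3) + 4*exp(2*I*pi/3)|^2 + 1*|2*exp(-4*I*pi/9) + exp(-8*I*pi/9) + 2*exp(2*I*pi/9) + 2*exp(2*I*pi/3) + 2*exp(4*I*pi/9)|^2 + 1*|2*exp(-4*I*pi/9) + 2*exp(-2*I*pi/3) + 2*exp(-2*I*pi/9) + exp(8*I*pi/9) + 2*exp(4*I*pi/9)|^2 + 1*|2 + 4*exp(-2*I*pi/3) + 3*exp(2*I*pi/3)|^2 + 1*|2*exp(-2*I*pi/9) + 2*exp(8*I*pi/9) + exp(4*I*pi/9) + 2*exp(2*I*pi/9) + 2*exp(2*I*pi/3)|^2 + 1*|2*exp(-2*I*pi/3) + 2*exp(-8*I*pi/9) + exp(2*I*pi/9) + 2*exp(8*I*pi/9) + 2*exp(4*I*pi/9)|^2]
  = (1/9)[(81) + (17 + 8*exp(-4*I*pi/9) + 10*exp(-2*I*pi/9) + 6*exp(-2*I*pi/3) + 8*exp(-8*I*pi/9) + 8*exp(8*I*pi/9) + 6*exp(2*I*pi/3) + 10*exp(2*I*pi/9) + 8*exp(4*I*pi/9)) + (17 + 10*exp(-4*I*pi/9) + 6*exp(-2*I*pi/3) + 8*exp(-2*I*pi/9) + 8*exp(-8*I*pi/9) + 8*exp(8*I*pi/9) + 8*exp(2*I*pi/9) + 6*exp(2*I*pi/3) + 10*exp(4*I*pi/9)) + (3) + (17 + 8*exp(-4*I*pi/9) + 6*exp(-2*I*pi/3) + 8*exp(-2*I*pi/9) + 10*exp(-8*I*pi/9) + 10*exp(8*I*pi/9) + 8*exp(2*I*pi/9) + 6*exp(2*I*pi/3) + 8*exp(4*I*pi/9)) + (17 + 8*exp(-4*I*pi/9) + 6*exp(-2*I*pi/3) + 8*exp(-2*I*pi/9) + 10*exp(-8*I*pi/9) + 10*exp(8*I*pi/9) + 8*exp(2*I*pi/9) + 6*exp(2*I*pi/3) + 8*exp(4*I*pi/9)) + (3) + (17 + 10*exp(-4*I*pi/9) + 6*exp(-2*I*pi/3) + 8*exp(-2*I*pi/9) + 8*exp(-8*I*pi/9) + 8*exp(8*I*pi/9) + 8*exp(2*I*pi/9) + 6*exp(2*I*pi/3) + 10*exp(4*I*pi/9)) + (17 + 8*exp(-4*I*pi/9) + 10*exp(-2*I*pi/9) + 6*exp(-2*I*pi/3) + 8*exp(-8*I*pi/9) + 8*exp(8*I*pi/9) + 6*exp(2*I*pi/3) + 10*exp(2*I*pi/9) + 8*exp(4*I*pi/9))] = 153/9 = 17.
(Exp terms are combined using exp(i*s)*conj(exp(i*t)) = exp(i*(s-t)), and sums of them are collapsed using the identity that for every m > 1 the m distinct m-th roots of unity sum to 0, e.g. 1 + exp(2*I*pi/3) + exp(-2*I*pi/3) = 0.)
A character is irreducible iff <chi, chi> = 1, so this representation is reducible.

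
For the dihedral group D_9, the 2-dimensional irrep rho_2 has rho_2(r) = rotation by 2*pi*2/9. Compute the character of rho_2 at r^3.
chi_{rho_2}(r^3) = 2*cos(2*pi*2*3/9) = -1

Details: rho_2(r^3) is rotation by angle 2*pi*2*3/9, whose trace is 2*cos(2*pi*2*3/9) = -1.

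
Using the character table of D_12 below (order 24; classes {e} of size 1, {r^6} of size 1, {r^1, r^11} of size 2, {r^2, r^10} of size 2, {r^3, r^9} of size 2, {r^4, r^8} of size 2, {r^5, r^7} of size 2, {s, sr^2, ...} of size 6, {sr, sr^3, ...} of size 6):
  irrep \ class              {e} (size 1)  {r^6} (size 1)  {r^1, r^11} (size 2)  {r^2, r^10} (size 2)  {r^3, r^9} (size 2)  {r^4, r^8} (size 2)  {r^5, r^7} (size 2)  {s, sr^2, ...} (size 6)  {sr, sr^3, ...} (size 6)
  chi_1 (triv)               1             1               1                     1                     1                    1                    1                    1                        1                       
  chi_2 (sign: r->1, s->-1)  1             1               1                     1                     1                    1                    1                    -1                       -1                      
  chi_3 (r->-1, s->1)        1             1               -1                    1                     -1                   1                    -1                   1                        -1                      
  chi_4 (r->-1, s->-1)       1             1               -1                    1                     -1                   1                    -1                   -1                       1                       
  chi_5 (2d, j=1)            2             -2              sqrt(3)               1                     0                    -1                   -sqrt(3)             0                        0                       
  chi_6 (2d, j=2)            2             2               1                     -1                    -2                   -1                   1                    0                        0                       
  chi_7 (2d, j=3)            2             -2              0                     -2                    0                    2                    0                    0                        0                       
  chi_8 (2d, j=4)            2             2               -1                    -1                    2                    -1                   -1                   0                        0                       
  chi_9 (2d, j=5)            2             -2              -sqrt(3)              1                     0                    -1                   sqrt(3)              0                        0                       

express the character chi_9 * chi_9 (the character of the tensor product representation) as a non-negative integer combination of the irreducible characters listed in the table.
chi_9 tensor chi_9 = chi_1 + chi_2 + chi_6 (all other irreducibles have multiplicity 0).

Argument: The character of a tensor product is the pointwise product (chi_9 * chi_9)(C) = chi_9(C) * chi_9(C):
  {e}: (2)*(2), {r^6}: (-2)*(-2), {r^1, r^11}: (-sqrt(3))*(-sqrt(3)), {r^2, r^10}: (1)*(1), {r^3, r^9}: (0)*(0), {r^4, r^8}: (-1)*(-1), {r^5, r^7}: (sqrt(3))*(sqrt(3)), {s, sr^2, ...}: (0)*(0), {sr, sr^3, ...}: (0)*(0)
so (chi_9 * chi_9) takes values
  {e} -> 4, {r^6} -> 4, {r^1, r^11} -> 3, {r^2, r^10} -> 1, {r^3, r^9} -> 0, {r^4, r^8} -> 1, {r^5, r^7} -> 3, {s, sr^2, ...} -> 0, {sr, sr^3, ...} -> 0.
Now take the inner product of this character with each irreducible chi from the table, <chi_9*chi_9, chi> = (1/24) sum_C |C| (chi_9*chi_9)(C) conj(chi(C)):
  <chi_9*chi_9, chi_1> = (1/24)[1*(4)*conj(1) + 1*(4)*conj(1) + 2*(3)*conj(1) + 2*(1)*conj(1) + 2*(0)*conj(1) + 2*(1)*conj(1) + 2*(3)*conj(1) + 6*(0)*conj(1) + 6*(0)*conj(1)]
      = (1/24)[(4) + (4) + (6) + (2) + (0) + (2) + (6) + (0) + (0)] = 24/24 = 1
  <chi_9*chi_9, chi_2> = (1/24)[1*(4)*conj(1) + 1*(4)*conj(1) + 2*(3)*conj(1) + 2*(1)*conj(1) + 2*(0)*conj(1) + 2*(1)*conj(1) + 2*(3)*conj(1) + 6*(0)*conj(-1) + 6*(0)*conj(-1)]
      = (1/24)[(4) + (4) + (6) + (2) + (0) + (2) + (6) + (0) + (0)] = 24/24 = 1
  <chi_9*chi_9, chi_3> = (1/24)[1*(4)*conj(1) + 1*(4)*conj(1) + 2*(3)*conj(-1) + 2*(1)*conj(1) + 2*(0)*conj(-1) + 2*(1)*conj(1) + 2*(3)*conj(-1) + 6*(0)*conj(1) + 6*(0)*conj(-1)]
      = (1/24)[(4) + (4) + (-6) + (2) + (0) + (2) + (-6) + (0) + (0)] = 0/24 = 0
  <chi_9*chi_9, chi_4> = (1/24)[1*(4)*conj(1) + 1*(4)*conj(1) + 2*(3)*conj(-1) + 2*(1)*conj(1) + 2*(0)*conj(-1) + 2*(1)*conj(1) + 2*(3)*conj(-1) + 6*(0)*conj(-1) + 6*(0)*conj(1)]
      = (1/24)[(4) + (4) + (-6) + (2) + (0) + (2) + (-6) + (0) + (0)] = 0/24 = 0
  <chi_9*chi_9, chi_5> = (1/24)[1*(4)*conj(2) + 1*(4)*conj(-2) + 2*(3)*conj(sqrt(3)) + 2*(1)*conj(1) + 2*(0)*conj(0) + 2*(1)*conj(-1) + 2*(3)*conj(-sqrt(3)) + 6*(0)*conj(0) + 6*(0)*conj(0)]
      = (1/24)[(8) + (-8) + (6*sqrt(3)) + (2) + (0) + (-2) + (-6*sqrt(3)) + (0) + (0)] = 0/24 = 0
  <chi_9*chi_9, chi_6> = (1/24)[1*(4)*conj(2) + 1*(4)*conj(2) + 2*(3)*conj(1) + 2*(1)*conj(-1) + 2*(0)*conj(-2) + 2*(1)*conj(-1) + 2*(3)*conj(1) + 6*(0)*conj(0) + 6*(0)*conj(0)]
      = (1/24)[(8) + (8) + (6) + (-2) + (0) + (-2) + (6) + (0) + (0)] = 24/24 = 1
  <chi_9*chi_9, chi_7> = (1/24)[1*(4)*conj(2) + 1*(4)*conj(-2) + 2*(3)*conj(0) + 2*(1)*conj(-2) + 2*(0)*conj(0) + 2*(1)*conj(2) + 2*(3)*conj(0) + 6*(0)*conj(0) + 6*(0)*conj(0)]
      = (1/24)[(8) + (-8) + (0) + (-4) + (0) + (4) + (0) + (0) + (0)] = 0/24 = 0
  <chi_9*chi_9, chi_8> = (1/24)[1*(4)*conj(2) + 1*(4)*conj(2) + 2*(3)*conj(-1) + 2*(1)*conj(-1) + 2*(0)*conj(2) + 2*(1)*conj(-1) + 2*(3)*conj(-1) + 6*(0)*conj(0) + 6*(0)*conj(0)]
      = (1/24)[(8) + (8) + (-6) + (-2) + (0) + (-2) + (-6) + (0) + (0)] = 0/24 = 0
  <chi_9*chi_9, chi_9> = (1/24)[1*(4)*conj(2) + 1*(4)*conj(-2) + 2*(3)*conj(-sqrt(3)) + 2*(1)*conj(1) + 2*(0)*conj(0) + 2*(1)*conj(-1) + 2*(3)*conj(sqrt(3)) + 6*(0)*conj(0) + 6*(0)*conj(0)]
      = (1/24)[(8) + (-8) + (-6*sqrt(3)) + (2) + (0) + (-2) + (6*sqrt(3)) + (0) + (0)] = 0/24 = 0
Hence the multiplicities are chi_1: 1, chi_2: 1, chi_6: 1. Dimension check: dim(chi_9)*dim(chi_9) = 2*2 = 4 and sum (mult * dim) = 1*1 + 1*1 + 1*2 = 4.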